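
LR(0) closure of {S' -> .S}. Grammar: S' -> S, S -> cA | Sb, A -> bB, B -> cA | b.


Start: S' -> .S
For each item with dot before a nonterminal B, add B -> .γ for every B-production
Closure: [S' -> .S, S -> .cA, S -> .Sb]


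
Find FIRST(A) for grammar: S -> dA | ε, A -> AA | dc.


Per alternative of A: FIRST(AA) = {d}; FIRST(dc) = {d}
FIRST(A) = {d}


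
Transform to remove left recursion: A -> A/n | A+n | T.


Left-recursive alternatives: A/n, A+n; non-recursive: T
Introduce A': A -> TA', A' -> /nA' | +nA' | ε


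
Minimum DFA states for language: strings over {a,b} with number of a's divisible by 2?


Track (count of a) mod 2: states 0..1, accept at 0
Minimal DFA: 2 states


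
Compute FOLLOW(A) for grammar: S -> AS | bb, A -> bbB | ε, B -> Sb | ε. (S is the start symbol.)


$ ∈ FOLLOW(S). For each A -> αBβ: add FIRST(β)\{ε} to FOLLOW(B); if β nullable, add FOLLOW(A).
FOLLOW(A) = {b}


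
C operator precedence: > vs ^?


'>' is relational (level 7); '^' is bitwise XOR (level 4)
Higher level binds tighter
'>' has higher precedence than '^'


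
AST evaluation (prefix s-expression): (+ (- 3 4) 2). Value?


Evaluate inner: (- 3 4) = -1
Evaluate root: (+ -1 2) = 1
Result: 1


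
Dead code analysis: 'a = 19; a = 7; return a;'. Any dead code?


first assignment to a is overwritten before any read
Dead: 'a = 19'


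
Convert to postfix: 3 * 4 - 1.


Left to right (same or higher precedence on left)
Postfix: 3 4 * 1 -


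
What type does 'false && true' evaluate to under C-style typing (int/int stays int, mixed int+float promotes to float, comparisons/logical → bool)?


Operand types: bool && bool
Rule: logical operators take bool operands and yield bool
Result type: bool


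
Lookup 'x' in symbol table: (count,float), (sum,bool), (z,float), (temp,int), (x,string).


Lookup 'x' → type string


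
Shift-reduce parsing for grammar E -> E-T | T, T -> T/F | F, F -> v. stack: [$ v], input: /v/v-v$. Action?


'v' on top is the handle for F -> v
Action: reduce (F -> v)


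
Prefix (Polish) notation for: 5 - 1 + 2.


left-to-right (same/higher precedence on left): tree is (+ (- 5 1) 2)
Prefix: + - 5 1 2


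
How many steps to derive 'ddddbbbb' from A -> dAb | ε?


Derivation: A => dAb => ddAbb => dddAbbb => ddddAbbbb => ddddbbbb
Steps: 5


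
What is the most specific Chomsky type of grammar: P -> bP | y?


Right-linear: every RHS is a terminal or a terminal followed by one nonterminal
Classification: Type 3 (Regular)


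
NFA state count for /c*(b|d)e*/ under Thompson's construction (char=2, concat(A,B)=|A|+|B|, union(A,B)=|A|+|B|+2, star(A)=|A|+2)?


Syntax tree has 4 char leaf(s), 1 union(s), 2 star(s)
chars contribute 4×2 = 8; each union adds +2; each star adds +2
Total: 8 + 2 + 4 = 14 states


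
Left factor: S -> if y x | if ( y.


Common prefix: 'if'
Factored: S -> if S', S' -> y x | ( y


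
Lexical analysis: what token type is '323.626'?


Pattern: digits with a decimal point
Type: FLOAT_LITERAL


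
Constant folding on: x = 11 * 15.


11 * 15 = 165 at compile time
Optimized: x = 165


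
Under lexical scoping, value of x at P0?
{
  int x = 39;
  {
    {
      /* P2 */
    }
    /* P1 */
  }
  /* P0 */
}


x declared in the same block as P0
x = 39


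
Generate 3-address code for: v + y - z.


Break into single-operator statements:
t1 = v + y
t2 = t1 - z


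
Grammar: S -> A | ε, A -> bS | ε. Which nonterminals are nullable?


A nonterminal is nullable iff some alternative derives ε (directly, or every symbol in it is nullable)
Nullable: {A, S}


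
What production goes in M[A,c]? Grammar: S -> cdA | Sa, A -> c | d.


For [A, c]: 'c' ∈ FIRST(c)
Entry: A -> c


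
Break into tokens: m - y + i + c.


Scan left to right, longest-match per lexeme
Tokens: ID(m), OP(-), ID(y), OP(+), ID(i), OP(+), ID(c)


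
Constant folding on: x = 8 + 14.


8 + 14 = 22 at compile time
Optimized: x = 22


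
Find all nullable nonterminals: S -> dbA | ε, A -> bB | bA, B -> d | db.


A nonterminal is nullable iff some alternative derives ε (directly, or every symbol in it is nullable)
Nullable: {S}


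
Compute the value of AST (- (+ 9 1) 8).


Evaluate inner: (+ 9 1) = 10
Evaluate root: (- 10 8) = 2
Result: 2


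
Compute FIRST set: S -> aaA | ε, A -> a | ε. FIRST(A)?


Per alternative of A: FIRST(a) = {a}; FIRST(ε) = {ε}
FIRST(A) = {a, ε}


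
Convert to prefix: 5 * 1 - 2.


left-to-right (same/higher precedence on left): tree is (- (* 5 1) 2)
Prefix: - * 5 1 2


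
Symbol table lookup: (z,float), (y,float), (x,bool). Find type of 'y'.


Lookup 'y' → type float


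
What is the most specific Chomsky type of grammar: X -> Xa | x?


Left-linear: every RHS is a terminal or one nonterminal followed by a terminal
Classification: Type 3 (Regular)


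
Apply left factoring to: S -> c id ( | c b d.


Common prefix: 'c'
Factored: S -> c S', S' -> id ( | b d


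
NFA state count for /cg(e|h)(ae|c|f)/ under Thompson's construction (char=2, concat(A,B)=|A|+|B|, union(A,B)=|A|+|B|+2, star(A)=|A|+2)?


Syntax tree has 8 char leaf(s), 3 union(s), 0 star(s)
chars contribute 8×2 = 16; each union adds +2; each star adds +2
Total: 16 + 6 + 0 = 22 states


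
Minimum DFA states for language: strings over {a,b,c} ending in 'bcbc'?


Track the longest suffix of input matching a prefix of 'bcbc': 5 classes (prefixes of length 0..4)
Minimal DFA: 5 states


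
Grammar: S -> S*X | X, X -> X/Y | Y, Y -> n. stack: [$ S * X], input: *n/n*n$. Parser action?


handle 'S*X' on top; lookahead ∈ FOLLOW(S) = {*, $}
Action: reduce (S -> S*X)


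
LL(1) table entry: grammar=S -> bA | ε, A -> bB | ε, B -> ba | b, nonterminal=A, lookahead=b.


For [A, b]: 'b' ∈ FIRST(bB)
Entry: A -> bB


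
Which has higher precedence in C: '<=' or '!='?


'<=' is relational (level 7); '!=' is equality (level 6)
Higher level binds tighter
'<=' has higher precedence than '!='


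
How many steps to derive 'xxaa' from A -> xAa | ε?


Derivation: A => xAa => xxAaa => xxaa
Steps: 3


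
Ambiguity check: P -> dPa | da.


balanced d^n…a^n: each string has a unique parse
Unambiguous


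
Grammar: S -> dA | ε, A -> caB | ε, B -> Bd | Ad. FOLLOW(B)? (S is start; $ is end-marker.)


$ ∈ FOLLOW(S). For each A -> αBβ: add FIRST(β)\{ε} to FOLLOW(B); if β nullable, add FOLLOW(A).
FOLLOW(B) = {$, d}


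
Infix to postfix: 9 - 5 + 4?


Left to right (same or higher precedence on left)
Postfix: 9 5 - 4 +


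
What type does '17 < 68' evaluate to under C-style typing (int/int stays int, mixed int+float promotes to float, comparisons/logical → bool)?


Operand types: int < int
Rule: comparison yields bool
Result type: bool


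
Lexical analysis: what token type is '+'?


Pattern: operator symbol
Type: OPERATOR


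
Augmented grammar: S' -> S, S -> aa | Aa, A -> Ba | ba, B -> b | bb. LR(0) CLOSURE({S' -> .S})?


Start: S' -> .S
For each item with dot before a nonterminal B, add B -> .γ for every B-production
Closure: [S' -> .S, S -> .aa, S -> .Aa, A -> .Ba, A -> .ba, B -> .b, B -> .bb]


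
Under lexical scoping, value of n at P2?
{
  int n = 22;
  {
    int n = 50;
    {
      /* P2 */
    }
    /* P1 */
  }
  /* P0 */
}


P2's block does not declare n; resolves to the enclosing declaration at depth 1
n = 50


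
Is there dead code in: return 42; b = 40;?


statement follows a return and is unreachable
Dead: 'b = 40'


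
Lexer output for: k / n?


Scan left to right, longest-match per lexeme
Tokens: ID(k), OP(/), ID(n)


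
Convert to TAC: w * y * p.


Break into single-operator statements:
t1 = w * y
t2 = t1 * p


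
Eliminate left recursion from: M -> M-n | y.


Left-recursive alternatives: M-n; non-recursive: y
Introduce M': M -> yM', M' -> -nM' | ε


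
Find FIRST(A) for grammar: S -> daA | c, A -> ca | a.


Per alternative of A: FIRST(ca) = {c}; FIRST(a) = {a}
FIRST(A) = {a, c}


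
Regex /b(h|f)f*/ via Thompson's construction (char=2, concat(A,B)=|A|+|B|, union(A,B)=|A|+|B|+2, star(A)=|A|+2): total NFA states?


Syntax tree has 4 char leaf(s), 1 union(s), 1 star(s)
chars contribute 4×2 = 8; each union adds +2; each star adds +2
Total: 8 + 2 + 2 = 12 states


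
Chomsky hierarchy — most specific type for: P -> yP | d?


Right-linear: every RHS is a terminal or a terminal followed by one nonterminal
Classification: Type 3 (Regular)


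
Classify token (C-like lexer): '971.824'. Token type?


Pattern: digits with a decimal point
Type: FLOAT_LITERAL


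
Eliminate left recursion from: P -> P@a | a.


Left-recursive alternatives: P@a; non-recursive: a
Introduce P': P -> aP', P' -> @aP' | ε


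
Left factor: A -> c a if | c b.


Common prefix: 'c'
Factored: A -> c A', A' -> a if | b


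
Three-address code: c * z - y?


Break into single-operator statements:
t1 = c * z
t2 = t1 - y


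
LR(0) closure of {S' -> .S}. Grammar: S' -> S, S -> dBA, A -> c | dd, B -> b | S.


Start: S' -> .S
For each item with dot before a nonterminal B, add B -> .γ for every B-production
Closure: [S' -> .S, S -> .dBA]


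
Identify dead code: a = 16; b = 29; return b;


a is assigned but never read
Dead: 'a = 16'


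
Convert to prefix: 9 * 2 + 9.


left-to-right (same/higher precedence on left): tree is (+ (* 9 2) 9)
Prefix: + * 9 2 9


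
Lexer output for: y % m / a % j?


Scan left to right, longest-match per lexeme
Tokens: ID(y), OP(%), ID(m), OP(/), ID(a), OP(%), ID(j)


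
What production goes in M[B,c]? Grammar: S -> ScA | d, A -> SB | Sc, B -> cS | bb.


For [B, c]: 'c' ∈ FIRST(cS)
Entry: B -> cS


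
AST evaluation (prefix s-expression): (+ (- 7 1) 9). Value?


Evaluate inner: (- 7 1) = 6
Evaluate root: (+ 6 9) = 15
Result: 15


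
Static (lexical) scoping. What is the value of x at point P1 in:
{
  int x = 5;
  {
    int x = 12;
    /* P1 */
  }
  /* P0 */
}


x declared in the same block as P1
x = 12


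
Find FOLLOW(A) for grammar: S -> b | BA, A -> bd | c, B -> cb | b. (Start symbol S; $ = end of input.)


$ ∈ FOLLOW(S). For each A -> αBβ: add FIRST(β)\{ε} to FOLLOW(B); if β nullable, add FOLLOW(A).
FOLLOW(A) = {$}


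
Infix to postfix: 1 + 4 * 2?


* has higher precedence, evaluate 4*2 first
Postfix: 1 4 2 * +


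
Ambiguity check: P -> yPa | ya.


balanced y^n…a^n: each string has a unique parse
Unambiguous


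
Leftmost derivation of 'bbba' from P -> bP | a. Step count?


Derivation: P => bP => bbP => bbbP => bbba
Steps: 4


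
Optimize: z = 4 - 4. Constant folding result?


4 - 4 = 0 at compile time
Optimized: z = 0


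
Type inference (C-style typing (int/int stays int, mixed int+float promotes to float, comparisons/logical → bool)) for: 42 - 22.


Operand types: int - int
Rule: mixed int/float promotes to float; int/int stays int
Result type: int


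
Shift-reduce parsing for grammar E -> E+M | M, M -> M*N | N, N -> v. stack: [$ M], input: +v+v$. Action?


lookahead ∉ {*} so M won't extend; reduce E -> M
Action: reduce (E -> M)


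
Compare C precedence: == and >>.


'>>' is shift (level 8); '==' is equality (level 6)
Higher level binds tighter
'>>' has higher precedence than '=='


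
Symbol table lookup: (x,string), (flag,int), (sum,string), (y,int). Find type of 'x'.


Lookup 'x' → type string


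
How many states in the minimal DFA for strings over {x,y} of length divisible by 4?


Track length mod 4: states 0..3, accept at 0
Minimal DFA: 4 states


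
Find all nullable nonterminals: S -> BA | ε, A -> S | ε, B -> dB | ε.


A nonterminal is nullable iff some alternative derives ε (directly, or every symbol in it is nullable)
Nullable: {A, B, S}


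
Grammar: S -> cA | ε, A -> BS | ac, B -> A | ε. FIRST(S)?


Per alternative of S: FIRST(cA) = {c}; FIRST(ε) = {ε}
FIRST(S) = {c, ε}


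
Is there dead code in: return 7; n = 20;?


statement follows a return and is unreachable
Dead: 'n = 20'


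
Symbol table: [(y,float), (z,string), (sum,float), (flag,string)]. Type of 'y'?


Lookup 'y' → type float


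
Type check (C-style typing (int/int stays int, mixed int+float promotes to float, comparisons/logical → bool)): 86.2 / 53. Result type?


Operand types: float / int
Rule: mixed int/float promotes to float; int/int stays int
Result type: float


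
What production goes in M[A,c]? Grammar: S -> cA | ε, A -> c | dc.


For [A, c]: 'c' ∈ FIRST(c)
Entry: A -> c


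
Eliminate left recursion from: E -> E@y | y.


Left-recursive alternatives: E@y; non-recursive: y
Introduce E': E -> yE', E' -> @yE' | ε


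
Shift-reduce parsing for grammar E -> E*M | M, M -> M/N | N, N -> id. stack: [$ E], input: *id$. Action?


shift '*' to continue E -> E*M
Action: shift


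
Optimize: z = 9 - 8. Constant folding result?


9 - 8 = 1 at compile time
Optimized: z = 1


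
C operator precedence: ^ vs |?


'^' is bitwise XOR (level 4); '|' is bitwise OR (level 3)
Higher level binds tighter
'^' has higher precedence than '|'


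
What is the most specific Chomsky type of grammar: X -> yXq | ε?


Single nonterminal LHS, but y^n q^n is not regular
Classification: Type 2 (Context-Free)


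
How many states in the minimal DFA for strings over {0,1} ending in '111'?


Track the longest suffix of input matching a prefix of '111': 4 classes (prefixes of length 0..3)
Minimal DFA: 4 states


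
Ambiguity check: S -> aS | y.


right-linear, alternatives start with distinct terminals 'a' vs 'y': unique leftmost derivation
Unambiguous


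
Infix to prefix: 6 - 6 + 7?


left-to-right (same/higher precedence on left): tree is (+ (- 6 6) 7)
Prefix: + - 6 6 7


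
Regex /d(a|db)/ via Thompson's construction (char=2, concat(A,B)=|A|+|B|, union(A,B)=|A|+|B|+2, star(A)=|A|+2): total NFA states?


Syntax tree has 4 char leaf(s), 1 union(s), 0 star(s)
chars contribute 4×2 = 8; each union adds +2; each star adds +2
Total: 8 + 2 + 0 = 10 states


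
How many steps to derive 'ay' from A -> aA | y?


Derivation: A => aA => ay
Steps: 2


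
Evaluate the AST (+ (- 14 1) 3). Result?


Evaluate inner: (- 14 1) = 13
Evaluate root: (+ 13 3) = 16
Result: 16


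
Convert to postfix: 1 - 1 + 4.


Left to right (same or higher precedence on left)
Postfix: 1 1 - 4 +


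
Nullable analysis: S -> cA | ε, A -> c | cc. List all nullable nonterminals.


A nonterminal is nullable iff some alternative derives ε (directly, or every symbol in it is nullable)
Nullable: {S}


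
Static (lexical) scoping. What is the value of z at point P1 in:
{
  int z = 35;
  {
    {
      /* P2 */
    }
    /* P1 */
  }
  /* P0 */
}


P1's block does not declare z; resolves to the enclosing declaration at depth 0
z = 35


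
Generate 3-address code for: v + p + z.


Break into single-operator statements:
t1 = v + p
t2 = t1 + z


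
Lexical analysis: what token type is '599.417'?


Pattern: digits with a decimal point
Type: FLOAT_LITERAL


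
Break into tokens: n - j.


Scan left to right, longest-match per lexeme
Tokens: ID(n), OP(-), ID(j)


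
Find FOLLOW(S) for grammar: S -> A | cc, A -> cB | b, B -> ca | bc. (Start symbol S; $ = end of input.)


$ ∈ FOLLOW(S). For each A -> αBβ: add FIRST(β)\{ε} to FOLLOW(B); if β nullable, add FOLLOW(A).
FOLLOW(S) = {$}


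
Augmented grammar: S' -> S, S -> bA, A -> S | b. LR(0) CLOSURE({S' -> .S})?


Start: S' -> .S
For each item with dot before a nonterminal B, add B -> .γ for every B-production
Closure: [S' -> .S, S -> .bA]


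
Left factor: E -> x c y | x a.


Common prefix: 'x'
Factored: E -> x E', E' -> c y | a


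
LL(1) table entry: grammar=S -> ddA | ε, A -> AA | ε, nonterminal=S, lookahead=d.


For [S, d]: 'd' ∈ FIRST(ddA)
Entry: S -> ddA


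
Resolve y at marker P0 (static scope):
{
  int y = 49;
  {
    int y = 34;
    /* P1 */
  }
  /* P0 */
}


y declared in the same block as P0
y = 49


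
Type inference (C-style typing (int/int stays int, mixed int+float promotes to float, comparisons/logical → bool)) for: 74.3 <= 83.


Operand types: float <= int
Rule: comparison yields bool
Result type: bool


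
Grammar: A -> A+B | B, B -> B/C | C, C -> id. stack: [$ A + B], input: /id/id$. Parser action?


'/' can extend B; shift to build B -> B/C
Action: shift


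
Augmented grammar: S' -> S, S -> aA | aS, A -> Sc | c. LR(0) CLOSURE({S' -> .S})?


Start: S' -> .S
For each item with dot before a nonterminal B, add B -> .γ for every B-production
Closure: [S' -> .S, S -> .aA, S -> .aS]


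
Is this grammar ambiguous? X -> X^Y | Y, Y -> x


precedence layered via separate nonterminal Y: deterministic
Unambiguous


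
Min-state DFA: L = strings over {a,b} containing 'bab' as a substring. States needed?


KMP-style automaton: 3 progress states + 1 absorbing accept = 4
Minimal DFA: 4 states


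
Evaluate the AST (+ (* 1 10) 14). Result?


Evaluate inner: (* 1 10) = 10
Evaluate root: (+ 10 14) = 24
Result: 24


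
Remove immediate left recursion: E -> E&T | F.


Left-recursive alternatives: E&T; non-recursive: F
Introduce E': E -> FE', E' -> &TE' | ε


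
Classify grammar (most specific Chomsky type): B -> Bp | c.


Left-linear: every RHS is a terminal or one nonterminal followed by a terminal
Classification: Type 3 (Regular)


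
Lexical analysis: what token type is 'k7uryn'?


Pattern: letter/underscore followed by alphanumerics, not a keyword
Type: IDENTIFIER


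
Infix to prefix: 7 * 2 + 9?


left-to-right (same/higher precedence on left): tree is (+ (* 7 2) 9)
Prefix: + * 7 2 9


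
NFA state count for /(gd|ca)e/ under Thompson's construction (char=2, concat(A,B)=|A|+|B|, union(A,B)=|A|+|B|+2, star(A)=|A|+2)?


Syntax tree has 5 char leaf(s), 1 union(s), 0 star(s)
chars contribute 5×2 = 10; each union adds +2; each star adds +2
Total: 10 + 2 + 0 = 12 states


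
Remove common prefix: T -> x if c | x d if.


Common prefix: 'x'
Factored: T -> x T', T' -> if c | d if


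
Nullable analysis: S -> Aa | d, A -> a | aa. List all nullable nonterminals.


A nonterminal is nullable iff some alternative derives ε (directly, or every symbol in it is nullable)
Nullable: {}


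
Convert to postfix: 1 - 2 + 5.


Left to right (same or higher precedence on left)
Postfix: 1 2 - 5 +


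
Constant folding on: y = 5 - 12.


5 - 12 = -7 at compile time
Optimized: y = -7


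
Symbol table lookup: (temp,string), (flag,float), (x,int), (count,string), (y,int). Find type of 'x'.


Lookup 'x' → type int


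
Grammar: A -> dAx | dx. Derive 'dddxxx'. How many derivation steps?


Derivation: A => dAx => ddAxx => dddxxx
Steps: 3


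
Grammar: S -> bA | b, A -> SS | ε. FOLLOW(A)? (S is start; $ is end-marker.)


$ ∈ FOLLOW(S). For each A -> αBβ: add FIRST(β)\{ε} to FOLLOW(B); if β nullable, add FOLLOW(A).
FOLLOW(A) = {$, b}


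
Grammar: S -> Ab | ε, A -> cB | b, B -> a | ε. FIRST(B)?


Per alternative of B: FIRST(a) = {a}; FIRST(ε) = {ε}
FIRST(B) = {a, ε}


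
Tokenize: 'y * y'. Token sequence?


Scan left to right, longest-match per lexeme
Tokens: ID(y), OP(*), ID(y)


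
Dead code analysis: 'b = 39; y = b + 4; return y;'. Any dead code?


b is read by y's definition; y is returned
No dead code


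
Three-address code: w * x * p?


Break into single-operator statements:
t1 = w * x
t2 = t1 * p


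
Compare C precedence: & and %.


'%' is multiplicative (level 10); '&' is bitwise AND (level 5)
Higher level binds tighter
'%' has higher precedence than '&'


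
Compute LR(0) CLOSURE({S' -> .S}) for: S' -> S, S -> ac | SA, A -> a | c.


Start: S' -> .S
For each item with dot before a nonterminal B, add B -> .γ for every B-production
Closure: [S' -> .S, S -> .ac, S -> .SA]


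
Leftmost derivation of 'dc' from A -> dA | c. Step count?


Derivation: A => dA => dc
Steps: 2


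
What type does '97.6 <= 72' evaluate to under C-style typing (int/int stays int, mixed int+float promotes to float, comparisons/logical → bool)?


Operand types: float <= int
Rule: comparison yields bool
Result type: bool


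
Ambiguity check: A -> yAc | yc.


balanced y^n…c^n: each string has a unique parse
Unambiguous


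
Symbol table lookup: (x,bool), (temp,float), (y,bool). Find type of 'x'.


Lookup 'x' → type bool


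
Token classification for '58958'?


Pattern: digits only
Type: INTEGER_LITERAL


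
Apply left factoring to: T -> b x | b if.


Common prefix: 'b'
Factored: T -> b T', T' -> x | if


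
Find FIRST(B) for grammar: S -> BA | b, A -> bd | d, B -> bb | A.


Per alternative of B: FIRST(bb) = {b}; FIRST(A) = {b, d}
FIRST(B) = {b, d}


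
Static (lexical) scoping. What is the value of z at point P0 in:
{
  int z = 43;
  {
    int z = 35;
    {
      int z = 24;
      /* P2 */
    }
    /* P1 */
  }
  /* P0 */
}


z declared in the same block as P0
z = 43


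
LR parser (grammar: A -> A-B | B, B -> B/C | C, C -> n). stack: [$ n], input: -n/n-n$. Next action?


'n' on top is the handle for C -> n
Action: reduce (C -> n)


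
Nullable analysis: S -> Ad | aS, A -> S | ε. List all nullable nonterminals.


A nonterminal is nullable iff some alternative derives ε (directly, or every symbol in it is nullable)
Nullable: {A}


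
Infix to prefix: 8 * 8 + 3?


left-to-right (same/higher precedence on left): tree is (+ (* 8 8) 3)
Prefix: + * 8 8 3


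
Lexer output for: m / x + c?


Scan left to right, longest-match per lexeme
Tokens: ID(m), OP(/), ID(x), OP(+), ID(c)


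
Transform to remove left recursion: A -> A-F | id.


Left-recursive alternatives: A-F; non-recursive: id
Introduce A': A -> idA', A' -> -FA' | ε


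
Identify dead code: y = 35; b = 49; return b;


y is assigned but never read
Dead: 'y = 35'


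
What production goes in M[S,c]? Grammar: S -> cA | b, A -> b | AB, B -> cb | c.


For [S, c]: 'c' ∈ FIRST(cA)
Entry: S -> cA


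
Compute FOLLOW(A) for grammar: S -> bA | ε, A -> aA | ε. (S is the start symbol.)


$ ∈ FOLLOW(S). For each A -> αBβ: add FIRST(β)\{ε} to FOLLOW(B); if β nullable, add FOLLOW(A).
FOLLOW(A) = {$}


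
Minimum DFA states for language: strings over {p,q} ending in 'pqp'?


Track the longest suffix of input matching a prefix of 'pqp': 4 classes (prefixes of length 0..3)
Minimal DFA: 4 states


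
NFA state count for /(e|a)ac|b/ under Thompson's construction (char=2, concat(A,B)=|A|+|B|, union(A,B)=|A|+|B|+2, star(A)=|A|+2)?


Syntax tree has 5 char leaf(s), 2 union(s), 0 star(s)
chars contribute 5×2 = 10; each union adds +2; each star adds +2
Total: 10 + 4 + 0 = 14 states


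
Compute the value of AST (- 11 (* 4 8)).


Evaluate inner: (* 4 8) = 32
Evaluate root: (- 11 32) = -21
Result: -21


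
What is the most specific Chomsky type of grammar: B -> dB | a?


Right-linear: every RHS is a terminal or a terminal followed by one nonterminal
Classification: Type 3 (Regular)


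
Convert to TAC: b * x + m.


Break into single-operator statements:
t1 = b * x
t2 = t1 + m


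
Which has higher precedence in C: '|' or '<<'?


'<<' is shift (level 8); '|' is bitwise OR (level 3)
Higher level binds tighter
'<<' has higher precedence than '|'


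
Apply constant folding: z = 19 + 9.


19 + 9 = 28 at compile time
Optimized: z = 28


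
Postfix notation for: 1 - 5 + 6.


Left to right (same or higher precedence on left)
Postfix: 1 5 - 6 +


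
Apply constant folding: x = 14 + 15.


14 + 15 = 29 at compile time
Optimized: x = 29


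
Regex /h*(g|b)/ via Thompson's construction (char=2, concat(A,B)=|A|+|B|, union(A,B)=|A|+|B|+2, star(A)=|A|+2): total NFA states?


Syntax tree has 3 char leaf(s), 1 union(s), 1 star(s)
chars contribute 3×2 = 6; each union adds +2; each star adds +2
Total: 6 + 2 + 2 = 10 states


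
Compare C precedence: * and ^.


'*' is multiplicative (level 10); '^' is bitwise XOR (level 4)
Higher level binds tighter
'*' has higher precedence than '^'


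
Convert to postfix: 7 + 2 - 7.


Left to right (same or higher precedence on left)
Postfix: 7 2 + 7 -


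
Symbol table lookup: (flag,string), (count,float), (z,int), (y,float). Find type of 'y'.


Lookup 'y' → type float


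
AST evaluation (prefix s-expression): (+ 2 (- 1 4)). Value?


Evaluate inner: (- 1 4) = -3
Evaluate root: (+ 2 -3) = -1
Result: -1


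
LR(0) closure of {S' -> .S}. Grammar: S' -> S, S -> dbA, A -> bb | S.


Start: S' -> .S
For each item with dot before a nonterminal B, add B -> .γ for every B-production
Closure: [S' -> .S, S -> .dbA]


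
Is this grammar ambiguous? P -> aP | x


right-linear, alternatives start with distinct terminals 'a' vs 'x': unique leftmost derivation
Unambiguous


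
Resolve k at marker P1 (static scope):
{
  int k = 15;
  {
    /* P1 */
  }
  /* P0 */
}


P1's block does not declare k; resolves to the enclosing declaration at depth 0
k = 15


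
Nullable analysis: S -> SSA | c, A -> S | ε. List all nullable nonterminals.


A nonterminal is nullable iff some alternative derives ε (directly, or every symbol in it is nullable)
Nullable: {A}


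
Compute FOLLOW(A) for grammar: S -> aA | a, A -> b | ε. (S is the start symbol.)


$ ∈ FOLLOW(S). For each A -> αBβ: add FIRST(β)\{ε} to FOLLOW(B); if β nullable, add FOLLOW(A).
FOLLOW(A) = {$}


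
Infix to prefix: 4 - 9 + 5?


left-to-right (same/higher precedence on left): tree is (+ (- 4 9) 5)
Prefix: + - 4 9 5


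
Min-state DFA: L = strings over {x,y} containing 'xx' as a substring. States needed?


KMP-style automaton: 2 progress states + 1 absorbing accept = 3
Minimal DFA: 3 states


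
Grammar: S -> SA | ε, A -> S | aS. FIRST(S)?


Per alternative of S: FIRST(SA) = {a, ε}; FIRST(ε) = {ε}
FIRST(S) = {a, ε}


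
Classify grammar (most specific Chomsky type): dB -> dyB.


LHS has context (more than one symbol) and |LHS| ≤ |RHS|
Classification: Type 1 (Context-Sensitive)


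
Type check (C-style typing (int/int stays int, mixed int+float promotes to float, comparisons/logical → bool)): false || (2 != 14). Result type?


Operand types: bool || bool
Rule: logical operators take bool operands and yield bool
Result type: bool


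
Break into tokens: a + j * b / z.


Scan left to right, longest-match per lexeme
Tokens: ID(a), OP(+), ID(j), OP(*), ID(b), OP(/), ID(z)


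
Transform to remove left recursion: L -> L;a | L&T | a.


Left-recursive alternatives: L;a, L&T; non-recursive: a
Introduce L': L -> aL', L' -> ;aL' | &TL' | ε


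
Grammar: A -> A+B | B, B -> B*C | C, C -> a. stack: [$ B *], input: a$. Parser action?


no handle; shift 'a'
Action: shift


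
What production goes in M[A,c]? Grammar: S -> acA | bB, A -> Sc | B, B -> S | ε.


For [A, c]: B is nullable and 'c' ∈ FOLLOW(A)
Entry: A -> B


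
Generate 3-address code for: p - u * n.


Break into single-operator statements:
t1 = u * n
t2 = p - t1


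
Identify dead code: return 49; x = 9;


statement follows a return and is unreachable
Dead: 'x = 9'


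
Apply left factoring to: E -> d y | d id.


Common prefix: 'd'
Factored: E -> d E', E' -> y | id


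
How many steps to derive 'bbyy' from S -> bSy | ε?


Derivation: S => bSy => bbSyy => bbyy
Steps: 3


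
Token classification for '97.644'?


Pattern: digits with a decimal point
Type: FLOAT_LITERAL


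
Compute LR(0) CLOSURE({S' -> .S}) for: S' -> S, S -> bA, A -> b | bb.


Start: S' -> .S
For each item with dot before a nonterminal B, add B -> .γ for every B-production
Closure: [S' -> .S, S -> .bA]


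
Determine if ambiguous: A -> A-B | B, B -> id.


precedence layered via separate nonterminal B: deterministic
Unambiguous


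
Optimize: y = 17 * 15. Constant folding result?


17 * 15 = 255 at compile time
Optimized: y = 255


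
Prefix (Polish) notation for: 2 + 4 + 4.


left-to-right (same/higher precedence on left): tree is (+ (+ 2 4) 4)
Prefix: + + 2 4 4


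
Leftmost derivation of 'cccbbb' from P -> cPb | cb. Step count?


Derivation: P => cPb => ccPbb => cccbbb
Steps: 3


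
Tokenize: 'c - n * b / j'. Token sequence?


Scan left to right, longest-match per lexeme
Tokens: ID(c), OP(-), ID(n), OP(*), ID(b), OP(/), ID(j)


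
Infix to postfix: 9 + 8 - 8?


Left to right (same or higher precedence on left)
Postfix: 9 8 + 8 -


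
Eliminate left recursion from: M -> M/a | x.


Left-recursive alternatives: M/a; non-recursive: x
Introduce M': M -> xM', M' -> /aM' | ε


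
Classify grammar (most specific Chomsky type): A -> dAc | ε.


Single nonterminal LHS, but d^n c^n is not regular
Classification: Type 2 (Context-Free)


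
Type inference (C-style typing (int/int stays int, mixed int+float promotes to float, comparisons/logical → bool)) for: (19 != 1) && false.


Operand types: bool && bool
Rule: logical operators take bool operands and yield bool
Result type: bool


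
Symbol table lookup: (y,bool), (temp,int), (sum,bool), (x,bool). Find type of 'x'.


Lookup 'x' → type bool


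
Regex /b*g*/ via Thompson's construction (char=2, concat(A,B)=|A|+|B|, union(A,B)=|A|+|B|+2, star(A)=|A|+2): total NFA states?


Syntax tree has 2 char leaf(s), 0 union(s), 2 star(s)
chars contribute 2×2 = 4; each union adds +2; each star adds +2
Total: 4 + 0 + 4 = 8 states


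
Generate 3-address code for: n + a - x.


Break into single-operator statements:
t1 = n + a
t2 = t1 - x


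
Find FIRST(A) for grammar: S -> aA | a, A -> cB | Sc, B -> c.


Per alternative of A: FIRST(cB) = {c}; FIRST(Sc) = {a}
FIRST(A) = {a, c}


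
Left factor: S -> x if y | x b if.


Common prefix: 'x'
Factored: S -> x S', S' -> if y | b if


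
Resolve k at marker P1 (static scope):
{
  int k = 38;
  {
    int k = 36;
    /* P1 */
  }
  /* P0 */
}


k declared in the same block as P1
k = 36


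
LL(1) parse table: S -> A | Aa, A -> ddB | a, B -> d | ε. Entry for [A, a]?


For [A, a]: 'a' ∈ FIRST(a)
Entry: A -> a


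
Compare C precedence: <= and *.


'*' is multiplicative (level 10); '<=' is relational (level 7)
Higher level binds tighter
'*' has higher precedence than '<='


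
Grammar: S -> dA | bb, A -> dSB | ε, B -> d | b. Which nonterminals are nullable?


A nonterminal is nullable iff some alternative derives ε (directly, or every symbol in it is nullable)
Nullable: {A}


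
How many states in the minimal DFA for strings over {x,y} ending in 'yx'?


Track the longest suffix of input matching a prefix of 'yx': 3 classes (prefixes of length 0..2)
Minimal DFA: 3 states


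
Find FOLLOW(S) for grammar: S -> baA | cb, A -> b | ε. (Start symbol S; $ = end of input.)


$ ∈ FOLLOW(S). For each A -> αBβ: add FIRST(β)\{ε} to FOLLOW(B); if β nullable, add FOLLOW(A).
FOLLOW(S) = {$}


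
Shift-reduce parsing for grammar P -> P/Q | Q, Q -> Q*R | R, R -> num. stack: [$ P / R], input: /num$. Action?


'R' (not preceded by Q*) is the handle for Q -> R
Action: reduce (Q -> R)


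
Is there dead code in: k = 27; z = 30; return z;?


k is assigned but never read
Dead: 'k = 27'


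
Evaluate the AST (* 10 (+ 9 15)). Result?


Evaluate inner: (+ 9 15) = 24
Evaluate root: (* 10 24) = 240
Result: 240


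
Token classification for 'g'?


Pattern: letter/underscore followed by alphanumerics, not a keyword
Type: IDENTIFIER


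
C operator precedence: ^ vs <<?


'<<' is shift (level 8); '^' is bitwise XOR (level 4)
Higher level binds tighter
'<<' has higher precedence than '^'


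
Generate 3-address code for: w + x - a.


Break into single-operator statements:
t1 = w + x
t2 = t1 - a


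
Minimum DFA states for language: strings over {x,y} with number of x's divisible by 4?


Track (count of x) mod 4: states 0..3, accept at 0
Minimal DFA: 4 states


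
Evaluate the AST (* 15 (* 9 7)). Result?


Evaluate inner: (* 9 7) = 63
Evaluate root: (* 15 63) = 945
Result: 945


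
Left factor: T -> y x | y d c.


Common prefix: 'y'
Factored: T -> y T', T' -> x | d c


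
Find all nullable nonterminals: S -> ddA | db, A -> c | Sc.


A nonterminal is nullable iff some alternative derives ε (directly, or every symbol in it is nullable)
Nullable: {}


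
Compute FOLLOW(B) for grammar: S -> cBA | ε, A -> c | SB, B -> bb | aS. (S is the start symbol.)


$ ∈ FOLLOW(S). For each A -> αBβ: add FIRST(β)\{ε} to FOLLOW(B); if β nullable, add FOLLOW(A).
FOLLOW(B) = {$, a, b, c}


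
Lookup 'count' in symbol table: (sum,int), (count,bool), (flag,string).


Lookup 'count' → type bool


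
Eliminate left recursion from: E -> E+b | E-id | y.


Left-recursive alternatives: E+b, E-id; non-recursive: y
Introduce E': E -> yE', E' -> +bE' | -idE' | ε


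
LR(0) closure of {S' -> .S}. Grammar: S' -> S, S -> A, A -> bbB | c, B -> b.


Start: S' -> .S
For each item with dot before a nonterminal B, add B -> .γ for every B-production
Closure: [S' -> .S, S -> .A, A -> .bbB, A -> .c]


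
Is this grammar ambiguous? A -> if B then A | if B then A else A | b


dangling else: 'if B then if B then b else b' parses two ways
Ambiguous


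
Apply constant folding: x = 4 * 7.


4 * 7 = 28 at compile time
Optimized: x = 28


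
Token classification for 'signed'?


Pattern: reserved word
Type: KEYWORD


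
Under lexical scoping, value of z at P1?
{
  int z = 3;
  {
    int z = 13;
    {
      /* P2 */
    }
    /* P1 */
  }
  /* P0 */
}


z declared in the same block as P1
z = 13


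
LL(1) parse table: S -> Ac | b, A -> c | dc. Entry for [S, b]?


For [S, b]: 'b' ∈ FIRST(b)
Entry: S -> b


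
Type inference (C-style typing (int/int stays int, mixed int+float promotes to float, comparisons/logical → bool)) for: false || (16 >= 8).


Operand types: bool || bool
Rule: logical operators take bool operands and yield bool
Result type: bool


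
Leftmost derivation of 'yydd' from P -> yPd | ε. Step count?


Derivation: P => yPd => yyPdd => yydd
Steps: 3


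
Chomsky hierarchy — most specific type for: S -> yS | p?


Right-linear: every RHS is a terminal or a terminal followed by one nonterminal
Classification: Type 3 (Regular)


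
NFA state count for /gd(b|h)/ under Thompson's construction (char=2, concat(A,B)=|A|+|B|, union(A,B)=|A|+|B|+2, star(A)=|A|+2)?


Syntax tree has 4 char leaf(s), 1 union(s), 0 star(s)
chars contribute 4×2 = 8; each union adds +2; each star adds +2
Total: 8 + 2 + 0 = 10 states


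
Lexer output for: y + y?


Scan left to right, longest-match per lexeme
Tokens: ID(y), OP(+), ID(y)


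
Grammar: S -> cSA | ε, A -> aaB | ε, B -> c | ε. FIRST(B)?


Per alternative of B: FIRST(c) = {c}; FIRST(ε) = {ε}
FIRST(B) = {c, ε}


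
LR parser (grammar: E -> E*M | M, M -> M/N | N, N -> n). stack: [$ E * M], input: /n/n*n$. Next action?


'/' can extend M; shift to build M -> M/N
Action: shift


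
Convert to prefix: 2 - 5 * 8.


'*' binds tighter: tree is (- 2 (* 5 8))
Prefix: - 2 * 5 8


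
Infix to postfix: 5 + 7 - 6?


Left to right (same or higher precedence on left)
Postfix: 5 7 + 6 -


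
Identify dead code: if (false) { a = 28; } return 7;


condition is constant false, so the whole block is unreachable
Dead: 'if (false) { a = 28; }'


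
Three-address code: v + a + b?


Break into single-operator statements:
t1 = v + a
t2 = t1 + b


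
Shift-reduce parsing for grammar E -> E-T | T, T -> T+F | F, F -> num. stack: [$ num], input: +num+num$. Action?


'num' on top is the handle for F -> num
Action: reduce (F -> num)


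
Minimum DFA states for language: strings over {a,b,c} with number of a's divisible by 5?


Track (count of a) mod 5: states 0..4, accept at 0
Minimal DFA: 5 states


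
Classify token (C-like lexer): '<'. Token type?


Pattern: operator symbol
Type: OPERATOR


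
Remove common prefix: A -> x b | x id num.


Common prefix: 'x'
Factored: A -> x A', A' -> b | id num


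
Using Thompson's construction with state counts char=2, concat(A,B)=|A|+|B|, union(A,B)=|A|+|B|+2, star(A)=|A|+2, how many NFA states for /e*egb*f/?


Syntax tree has 5 char leaf(s), 0 union(s), 2 star(s)
chars contribute 5×2 = 10; each union adds +2; each star adds +2
Total: 10 + 0 + 4 = 14 states


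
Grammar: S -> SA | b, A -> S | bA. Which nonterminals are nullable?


A nonterminal is nullable iff some alternative derives ε (directly, or every symbol in it is nullable)
Nullable: {}


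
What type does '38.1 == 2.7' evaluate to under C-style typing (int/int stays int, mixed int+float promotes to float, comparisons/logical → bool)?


Operand types: float == float
Rule: comparison yields bool
Result type: bool


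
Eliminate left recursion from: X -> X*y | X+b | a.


Left-recursive alternatives: X*y, X+b; non-recursive: a
Introduce X': X -> aX', X' -> *yX' | +bX' | ε


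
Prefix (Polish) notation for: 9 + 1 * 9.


'*' binds tighter: tree is (+ 9 (* 1 9))
Prefix: + 9 * 1 9


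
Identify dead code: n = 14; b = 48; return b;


n is assigned but never read
Dead: 'n = 14'


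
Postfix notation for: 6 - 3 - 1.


Left to right (same or higher precedence on left)
Postfix: 6 3 - 1 -


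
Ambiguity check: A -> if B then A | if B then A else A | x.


dangling else: 'if B then if B then x else x' parses two ways
Ambiguous


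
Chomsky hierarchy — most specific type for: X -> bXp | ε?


Single nonterminal LHS, but b^n p^n is not regular
Classification: Type 2 (Context-Free)


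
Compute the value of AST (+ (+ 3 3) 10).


Evaluate inner: (+ 3 3) = 6
Evaluate root: (+ 6 10) = 16
Result: 16


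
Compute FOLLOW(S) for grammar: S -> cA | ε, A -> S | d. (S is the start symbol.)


$ ∈ FOLLOW(S). For each A -> αBβ: add FIRST(β)\{ε} to FOLLOW(B); if β nullable, add FOLLOW(A).
FOLLOW(S) = {$}


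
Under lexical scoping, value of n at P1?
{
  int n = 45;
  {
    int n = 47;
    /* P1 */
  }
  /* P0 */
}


n declared in the same block as P1
n = 47


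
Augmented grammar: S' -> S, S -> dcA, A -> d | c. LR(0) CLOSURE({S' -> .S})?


Start: S' -> .S
For each item with dot before a nonterminal B, add B -> .γ for every B-production
Closure: [S' -> .S, S -> .dcA]


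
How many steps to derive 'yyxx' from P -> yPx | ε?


Derivation: P => yPx => yyPxx => yyxx
Steps: 3


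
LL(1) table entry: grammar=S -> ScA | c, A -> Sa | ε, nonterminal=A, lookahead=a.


For [A, a]: ε is nullable and 'a' ∈ FOLLOW(A)
Entry: A -> ε


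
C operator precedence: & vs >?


'>' is relational (level 7); '&' is bitwise AND (level 5)
Higher level binds tighter
'>' has higher precedence than '&'


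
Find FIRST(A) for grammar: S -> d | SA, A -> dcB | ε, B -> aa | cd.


Per alternative of A: FIRST(dcB) = {d}; FIRST(ε) = {ε}
FIRST(A) = {d, ε}


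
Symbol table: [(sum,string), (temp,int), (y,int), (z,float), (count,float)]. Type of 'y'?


Lookup 'y' → type int
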